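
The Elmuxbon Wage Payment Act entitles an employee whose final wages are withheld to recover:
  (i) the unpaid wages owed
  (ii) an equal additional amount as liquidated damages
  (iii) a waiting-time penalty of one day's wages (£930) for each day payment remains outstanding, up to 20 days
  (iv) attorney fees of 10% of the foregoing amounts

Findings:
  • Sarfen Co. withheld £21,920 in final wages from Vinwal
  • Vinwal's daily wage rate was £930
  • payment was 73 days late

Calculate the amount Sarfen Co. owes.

Liquidated damages (equal amount): £21,920
Penalty days: min(73, 20) = 20
Waiting-time penalty: 20 × £930 = £18,600
Subtotal: £21,920 + £21,920 + £18,600 = £62,440
Attorney fees: 10% of £62,440 = £6,244
Total award: £62,440 + £6,244 = £68,684

£68,684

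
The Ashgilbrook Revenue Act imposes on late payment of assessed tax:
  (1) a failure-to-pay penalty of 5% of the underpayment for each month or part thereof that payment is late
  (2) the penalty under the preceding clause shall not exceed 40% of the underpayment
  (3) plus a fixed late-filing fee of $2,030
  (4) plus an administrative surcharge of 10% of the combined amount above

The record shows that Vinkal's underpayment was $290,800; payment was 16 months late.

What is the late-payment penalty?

$130,185

Accrued rate: 5% × 16 = 80%, capped at 40% → 40%
Failure-to-pay penalty: 40% of $290,800 = $116,320
Penalty before surcharge: $116,320 + $2,030 = $118,350
Administrative surcharge: 10% of $118,350 = $11,835
Total penalty: $118,350 + $11,835 = $130,185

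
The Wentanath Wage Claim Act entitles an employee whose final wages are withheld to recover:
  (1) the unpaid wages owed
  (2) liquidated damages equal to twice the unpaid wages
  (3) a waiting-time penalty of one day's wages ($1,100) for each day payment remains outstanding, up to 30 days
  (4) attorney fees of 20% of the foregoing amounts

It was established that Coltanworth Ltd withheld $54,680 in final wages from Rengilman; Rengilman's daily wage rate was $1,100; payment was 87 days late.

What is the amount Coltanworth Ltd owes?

Doubled: 2 × $54,680 = $109,360
Penalty days: min(87, 30) = 30
Waiting-time penalty: 30 × $1,100 = $33,000
Subtotal: $54,680 + $109,360 + $33,000 = $197,040
Attorney fees: 20% of $197,040 = $39,408
Total award: $197,040 + $39,408 = $236,448

$236,448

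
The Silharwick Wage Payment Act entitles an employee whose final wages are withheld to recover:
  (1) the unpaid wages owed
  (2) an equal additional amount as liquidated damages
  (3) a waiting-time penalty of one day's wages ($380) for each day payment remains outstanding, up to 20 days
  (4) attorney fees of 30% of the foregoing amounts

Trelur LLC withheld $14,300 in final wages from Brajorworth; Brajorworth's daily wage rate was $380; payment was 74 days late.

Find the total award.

Liquidated damages (equal amount): $14,300
Penalty days: min(74, 20) = 20
Waiting-time penalty: 20 × $380 = $7,600
Subtotal: $14,300 + $14,300 + $7,600 = $36,200
Attorney fees: 30% of $36,200 = $10,860
Total award: $36,200 + $10,860 = $47,060

$47,060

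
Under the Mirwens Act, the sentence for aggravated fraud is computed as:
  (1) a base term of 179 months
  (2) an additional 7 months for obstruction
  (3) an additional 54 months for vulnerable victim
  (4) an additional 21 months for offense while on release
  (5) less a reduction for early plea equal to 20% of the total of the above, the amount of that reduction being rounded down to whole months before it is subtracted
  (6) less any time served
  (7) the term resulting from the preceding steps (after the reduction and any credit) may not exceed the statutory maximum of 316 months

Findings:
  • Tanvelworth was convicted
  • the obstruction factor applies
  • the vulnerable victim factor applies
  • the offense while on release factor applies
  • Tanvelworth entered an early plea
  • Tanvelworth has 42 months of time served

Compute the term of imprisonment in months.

167 months

Obstruction enhancement: +7 months
Vulnerable victim enhancement: +54 months
Offense while on release enhancement: +21 months
Adjusted term: 179 months + 7 months + 54 months + 21 months = 261 months
Early plea reduction: 20% of 261 months = 52 months (rounded down)
After reduction: 261 − 52 = 209 months
Less time served: 209 months − 42 months = 167 months
Cap at 316 months: 167 months is within the cap, no reduction.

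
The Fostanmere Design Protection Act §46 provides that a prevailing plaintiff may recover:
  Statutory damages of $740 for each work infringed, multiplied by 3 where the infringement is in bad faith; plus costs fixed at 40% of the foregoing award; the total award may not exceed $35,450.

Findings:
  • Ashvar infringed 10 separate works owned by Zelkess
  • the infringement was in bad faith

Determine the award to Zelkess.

Statutory damages: 10 × $740 = $7,400
Trebled: 3 × $7,400 = $22,200
Costs: 40% of $22,200 = $8,880
Award plus costs: $22,200 + $8,880 = $31,080
Cap at $35,450: $31,080 is within the cap, no reduction.

Award: $31,080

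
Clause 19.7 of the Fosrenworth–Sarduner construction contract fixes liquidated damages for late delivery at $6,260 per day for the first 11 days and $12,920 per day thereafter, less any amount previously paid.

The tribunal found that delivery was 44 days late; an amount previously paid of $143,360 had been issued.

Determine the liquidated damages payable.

$351,860

First 11 days: 11 × $6,260 = $68,860
Remaining days: (44 − 11) × $12,920 = $426,360
Accrued per-day damages: $68,860 + $426,360 = $495,220
Less amount previously paid: $495,220 − $143,360 = $351,860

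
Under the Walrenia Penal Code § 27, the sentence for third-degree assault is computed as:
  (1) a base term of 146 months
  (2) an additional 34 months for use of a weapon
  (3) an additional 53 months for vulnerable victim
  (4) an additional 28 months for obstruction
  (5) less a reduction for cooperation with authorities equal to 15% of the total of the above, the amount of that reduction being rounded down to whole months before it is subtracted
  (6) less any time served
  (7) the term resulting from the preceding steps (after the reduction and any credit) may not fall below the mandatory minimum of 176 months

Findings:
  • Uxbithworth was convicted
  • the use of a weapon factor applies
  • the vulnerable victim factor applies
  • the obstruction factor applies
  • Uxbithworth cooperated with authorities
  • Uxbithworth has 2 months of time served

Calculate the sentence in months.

220 months

Use of a weapon enhancement: +34 months
Vulnerable victim enhancement: +53 months
Obstruction enhancement: +28 months
Adjusted term: 146 months + 34 months + 53 months + 28 months = 261 months
Cooperation with authorities reduction: 15% of 261 months = 39 months (rounded down)
After reduction: 261 − 39 = 222 months
Less time served: 222 months − 2 months = 220 months
Minimum 176 months: 220 months meets the minimum, no increase.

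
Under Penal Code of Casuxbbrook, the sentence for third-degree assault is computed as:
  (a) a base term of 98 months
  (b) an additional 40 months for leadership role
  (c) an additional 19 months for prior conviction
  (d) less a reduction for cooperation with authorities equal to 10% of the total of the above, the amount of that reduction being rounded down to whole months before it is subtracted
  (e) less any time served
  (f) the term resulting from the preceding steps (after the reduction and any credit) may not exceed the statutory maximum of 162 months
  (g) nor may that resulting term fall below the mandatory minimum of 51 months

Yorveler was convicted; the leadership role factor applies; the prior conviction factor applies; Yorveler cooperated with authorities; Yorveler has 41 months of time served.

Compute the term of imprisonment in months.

Leadership role enhancement: +40 months
Prior conviction enhancement: +19 months
Adjusted term: 98 months + 40 months + 19 months = 157 months
Cooperation with authorities reduction: 10% of 157 months = 15 months (rounded down)
After reduction: 157 − 15 = 142 months
Less time served: 142 months − 41 months = 101 months
Cap at 162 months: 101 months is within the cap, no reduction.
Minimum 51 months: 101 months meets the minimum, no increase.

101 months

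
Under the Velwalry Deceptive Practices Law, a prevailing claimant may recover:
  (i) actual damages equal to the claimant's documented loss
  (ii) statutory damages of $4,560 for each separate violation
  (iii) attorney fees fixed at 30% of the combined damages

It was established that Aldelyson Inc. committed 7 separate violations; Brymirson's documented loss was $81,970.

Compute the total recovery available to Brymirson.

Total recovery: $148,057

Statutory damages: 7 × $4,560 = $31,920
Combined damages: $81,970 + $31,920 = $113,890
Attorney fees: 30% of $113,890 = $34,167
Total recovery: $113,890 + $34,167 = $148,057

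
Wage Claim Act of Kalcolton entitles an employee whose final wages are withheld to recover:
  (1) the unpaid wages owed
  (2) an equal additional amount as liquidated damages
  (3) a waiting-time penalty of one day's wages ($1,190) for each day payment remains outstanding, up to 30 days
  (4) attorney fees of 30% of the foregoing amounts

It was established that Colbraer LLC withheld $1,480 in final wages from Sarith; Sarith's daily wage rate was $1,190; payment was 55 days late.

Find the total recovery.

Liquidated damages (equal amount): $1,480
Penalty days: min(55, 30) = 30
Waiting-time penalty: 30 × $1,190 = $35,700
Subtotal: $1,480 + $1,480 + $35,700 = $38,660
Attorney fees: 30% of $38,660 = $11,598
Total award: $38,660 + $11,598 = $50,258

Total award: $50,258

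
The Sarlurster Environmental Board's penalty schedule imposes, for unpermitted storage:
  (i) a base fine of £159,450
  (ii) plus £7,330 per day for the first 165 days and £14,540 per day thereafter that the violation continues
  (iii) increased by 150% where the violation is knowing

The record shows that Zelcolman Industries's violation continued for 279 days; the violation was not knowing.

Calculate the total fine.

First 165 days: 165 × £7,330 = £1,209,450
Remaining days: (279 − 165) × £14,540 = £1,657,560
Per-day component: £1,209,450 + £1,657,560 = £2,867,010
Base plus per-day: £159,450 + £2,867,010 = £3,026,460
The violation was not knowing: no 150% increase.

£3,026,460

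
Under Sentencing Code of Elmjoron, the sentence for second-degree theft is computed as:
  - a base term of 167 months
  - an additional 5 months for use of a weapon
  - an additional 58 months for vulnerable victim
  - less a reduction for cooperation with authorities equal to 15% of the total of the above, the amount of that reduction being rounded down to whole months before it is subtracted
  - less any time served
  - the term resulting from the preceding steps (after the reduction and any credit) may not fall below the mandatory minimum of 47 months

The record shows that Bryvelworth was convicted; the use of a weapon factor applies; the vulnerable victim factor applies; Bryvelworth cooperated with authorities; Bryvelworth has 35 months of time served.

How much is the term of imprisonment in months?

Use of a weapon enhancement: +5 months
Vulnerable victim enhancement: +58 months
Adjusted term: 167 months + 5 months + 58 months = 230 months
Cooperation with authorities reduction: 15% of 230 months = 34 months (rounded down)
After reduction: 230 − 34 = 196 months
Less time served: 196 months − 35 months = 161 months
Minimum 47 months: 161 months meets the minimum, no increase.

161 months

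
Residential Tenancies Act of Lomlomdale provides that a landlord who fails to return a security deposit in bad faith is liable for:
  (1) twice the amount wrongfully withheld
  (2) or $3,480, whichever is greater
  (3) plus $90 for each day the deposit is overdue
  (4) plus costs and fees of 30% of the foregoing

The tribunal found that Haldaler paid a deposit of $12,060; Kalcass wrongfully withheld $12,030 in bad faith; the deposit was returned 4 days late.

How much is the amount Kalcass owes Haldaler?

Doubled: 2 × $12,030 = $24,060
Minimum $3,480: $24,060 meets the minimum, no increase.
Late-return penalty: 4 × $90 = $360
Damages plus late penalty: $24,060 + $360 = $24,420
Costs and fees: 30% of $24,420 = $7,326
Total recovery: $24,420 + $7,326 = $31,746

$31,746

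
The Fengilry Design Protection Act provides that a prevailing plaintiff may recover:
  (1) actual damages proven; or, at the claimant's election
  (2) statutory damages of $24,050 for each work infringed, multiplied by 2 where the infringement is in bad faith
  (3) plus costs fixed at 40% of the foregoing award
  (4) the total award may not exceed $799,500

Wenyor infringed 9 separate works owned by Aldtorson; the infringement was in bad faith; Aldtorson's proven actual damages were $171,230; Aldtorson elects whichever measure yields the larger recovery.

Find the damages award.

$606,060

Statutory damages: 9 × $24,050 = $216,450
Doubled: 2 × $216,450 = $432,900
Greater of actual damages ($171,230) or enhanced statutory damages ($432,900): $432,900
Costs: 40% of $432,900 = $173,160
Award plus costs: $432,900 + $173,160 = $606,060
Cap at $799,500: $606,060 is within the cap, no reduction.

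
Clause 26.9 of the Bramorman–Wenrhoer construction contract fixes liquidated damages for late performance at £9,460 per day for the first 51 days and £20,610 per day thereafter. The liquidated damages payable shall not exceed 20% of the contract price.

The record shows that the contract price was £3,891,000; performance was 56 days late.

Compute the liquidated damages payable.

First 51 days: 51 × £9,460 = £482,460
Remaining days: (56 − 51) × £20,610 = £103,050
Accrued per-day damages: £482,460 + £103,050 = £585,510
Cap: 20% of £3,891,000 = £778,200
Cap at £778,200: £585,510 is within the cap, no reduction.

£585,510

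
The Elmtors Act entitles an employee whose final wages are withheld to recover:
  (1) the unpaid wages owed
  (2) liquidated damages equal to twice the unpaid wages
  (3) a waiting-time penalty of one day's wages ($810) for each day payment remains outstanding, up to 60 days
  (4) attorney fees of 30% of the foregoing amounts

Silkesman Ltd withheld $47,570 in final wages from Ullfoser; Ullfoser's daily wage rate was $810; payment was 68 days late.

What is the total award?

Doubled: 2 × $47,570 = $95,140
Penalty days: min(68, 60) = 60
Waiting-time penalty: 60 × $810 = $48,600
Subtotal: $47,570 + $95,140 + $48,600 = $191,310
Attorney fees: 30% of $191,310 = $57,393
Total award: $191,310 + $57,393 = $248,703

$248,703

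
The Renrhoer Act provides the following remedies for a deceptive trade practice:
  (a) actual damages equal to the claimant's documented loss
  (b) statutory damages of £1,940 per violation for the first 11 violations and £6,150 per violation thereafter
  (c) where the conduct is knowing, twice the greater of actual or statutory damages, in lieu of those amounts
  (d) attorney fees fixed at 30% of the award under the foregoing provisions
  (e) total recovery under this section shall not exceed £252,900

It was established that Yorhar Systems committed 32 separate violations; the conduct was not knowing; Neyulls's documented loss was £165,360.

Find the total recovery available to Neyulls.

First 11 violations: 11 × £1,940 = £21,340
Remaining violations: (32 − 11) × £6,150 = £129,150
Statutory damages: £21,340 + £129,150 = £150,490
Conduct not knowing: the in-lieu enhancement does not apply.
Actual plus statutory damages: £165,360 + £150,490 = £315,850
Attorney fees: 30% of £315,850 = £94,755
Total before cap: £315,850 + £94,755 = £410,605
Cap at £252,900: £410,605 exceeds the cap → £252,900

£252,900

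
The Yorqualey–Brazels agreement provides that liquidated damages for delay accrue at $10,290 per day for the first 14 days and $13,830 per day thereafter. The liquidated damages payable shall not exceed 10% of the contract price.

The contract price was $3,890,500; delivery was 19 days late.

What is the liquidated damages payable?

$213,210

First 14 days: 14 × $10,290 = $144,060
Remaining days: (19 − 14) × $13,830 = $69,150
Accrued per-day damages: $144,060 + $69,150 = $213,210
Cap: 10% of $3,890,500 = $389,050
Cap at $389,050: $213,210 is within the cap, no reduction.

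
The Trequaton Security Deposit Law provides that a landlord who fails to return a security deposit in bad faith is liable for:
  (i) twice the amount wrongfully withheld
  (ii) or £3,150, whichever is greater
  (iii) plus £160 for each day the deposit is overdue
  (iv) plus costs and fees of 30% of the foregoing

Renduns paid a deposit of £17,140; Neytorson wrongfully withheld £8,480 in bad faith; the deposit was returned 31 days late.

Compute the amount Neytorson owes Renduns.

£28,496

Doubled: 2 × £8,480 = £16,960
Minimum £3,150: £16,960 meets the minimum, no increase.
Late-return penalty: 31 × £160 = £4,960
Damages plus late penalty: £16,960 + £4,960 = £21,920
Costs and fees: 30% of £21,920 = £6,576
Total recovery: £21,920 + £6,576 = £28,496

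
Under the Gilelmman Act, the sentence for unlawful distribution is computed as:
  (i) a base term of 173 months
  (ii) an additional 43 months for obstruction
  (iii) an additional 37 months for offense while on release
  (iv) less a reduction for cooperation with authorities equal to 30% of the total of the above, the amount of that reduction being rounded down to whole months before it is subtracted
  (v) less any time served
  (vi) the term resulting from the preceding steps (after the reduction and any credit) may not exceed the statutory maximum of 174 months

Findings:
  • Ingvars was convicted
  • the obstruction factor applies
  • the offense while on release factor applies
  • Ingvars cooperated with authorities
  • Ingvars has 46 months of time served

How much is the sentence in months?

Obstruction enhancement: +43 months
Offense while on release enhancement: +37 months
Adjusted term: 173 months + 43 months + 37 months = 253 months
Cooperation with authorities reduction: 30% of 253 months = 75 months (rounded down)
After reduction: 253 − 75 = 178 months
Less time served: 178 months − 46 months = 132 months
Cap at 174 months: 132 months is within the cap, no reduction.

132 months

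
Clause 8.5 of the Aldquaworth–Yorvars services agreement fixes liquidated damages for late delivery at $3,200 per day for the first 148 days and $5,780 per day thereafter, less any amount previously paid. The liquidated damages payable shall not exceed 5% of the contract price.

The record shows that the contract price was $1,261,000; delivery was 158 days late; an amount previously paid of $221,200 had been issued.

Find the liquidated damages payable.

$63,050

First 148 days: 148 × $3,200 = $473,600
Remaining days: (158 − 148) × $5,780 = $57,800
Accrued per-day damages: $473,600 + $57,800 = $531,400
Less amount previously paid: $531,400 − $221,200 = $310,200
Cap: 5% of $1,261,000 = $63,050
Cap at $63,050: $310,200 exceeds the cap → $63,050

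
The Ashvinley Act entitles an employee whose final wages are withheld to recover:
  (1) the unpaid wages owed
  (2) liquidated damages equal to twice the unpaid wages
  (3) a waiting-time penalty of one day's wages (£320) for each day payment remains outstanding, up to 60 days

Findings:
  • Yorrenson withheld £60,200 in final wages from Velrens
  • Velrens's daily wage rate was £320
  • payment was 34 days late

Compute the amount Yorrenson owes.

£191,480

Doubled: 2 × £60,200 = £120,400
Penalty days: min(34, 60) = 34
Waiting-time penalty: 34 × £320 = £10,880
Total award: £60,200 + £120,400 + £10,880 = £191,480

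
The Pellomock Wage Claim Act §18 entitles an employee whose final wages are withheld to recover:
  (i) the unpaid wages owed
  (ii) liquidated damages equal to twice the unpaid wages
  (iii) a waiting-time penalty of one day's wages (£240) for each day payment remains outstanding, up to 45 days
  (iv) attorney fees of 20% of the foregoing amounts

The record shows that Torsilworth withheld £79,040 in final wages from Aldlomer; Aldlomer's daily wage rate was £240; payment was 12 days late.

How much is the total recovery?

Doubled: 2 × £79,040 = £158,080
Penalty days: min(12, 45) = 12
Waiting-time penalty: 12 × £240 = £2,880
Subtotal: £79,040 + £158,080 + £2,880 = £240,000
Attorney fees: 20% of £240,000 = £48,000
Total award: £240,000 + £48,000 = £288,000

£288,000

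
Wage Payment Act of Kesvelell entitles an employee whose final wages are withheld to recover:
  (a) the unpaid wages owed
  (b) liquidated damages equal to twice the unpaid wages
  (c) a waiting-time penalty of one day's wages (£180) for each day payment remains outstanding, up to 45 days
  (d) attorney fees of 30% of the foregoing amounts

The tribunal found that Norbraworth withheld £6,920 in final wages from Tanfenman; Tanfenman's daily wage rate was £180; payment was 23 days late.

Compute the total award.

£32,370

Doubled: 2 × £6,920 = £13,840
Penalty days: min(23, 45) = 23
Waiting-time penalty: 23 × £180 = £4,140
Subtotal: £6,920 + £13,840 + £4,140 = £24,900
Attorney fees: 30% of £24,900 = £7,470
Total award: £24,900 + £7,470 = £32,370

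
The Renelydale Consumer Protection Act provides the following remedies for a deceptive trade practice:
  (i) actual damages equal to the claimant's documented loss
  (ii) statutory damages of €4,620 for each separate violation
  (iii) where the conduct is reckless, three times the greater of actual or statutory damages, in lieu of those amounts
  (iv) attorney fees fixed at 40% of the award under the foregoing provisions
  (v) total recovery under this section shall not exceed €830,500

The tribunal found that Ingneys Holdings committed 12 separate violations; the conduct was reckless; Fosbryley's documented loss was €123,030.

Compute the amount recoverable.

Total recovery: €516,726

Statutory damages: 12 × €4,620 = €55,440
Greater of actual damages (€123,030) or statutory damages (€55,440): €123,030
Trebled: 3 × €123,030 = €369,090
Attorney fees: 40% of €369,090 = €147,636
Total before cap: €369,090 + €147,636 = €516,726
Cap at €830,500: €516,726 is within the cap, no reduction.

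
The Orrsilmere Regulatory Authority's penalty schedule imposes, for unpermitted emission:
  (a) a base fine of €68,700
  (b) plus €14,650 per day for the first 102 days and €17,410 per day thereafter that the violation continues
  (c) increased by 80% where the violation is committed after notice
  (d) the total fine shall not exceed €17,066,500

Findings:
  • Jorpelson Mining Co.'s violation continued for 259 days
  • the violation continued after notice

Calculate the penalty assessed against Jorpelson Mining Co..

First 102 days: 102 × €14,650 = €1,494,300
Remaining days: (259 − 102) × €17,410 = €2,733,370
Per-day component: €1,494,300 + €2,733,370 = €4,227,670
Base plus per-day: €68,700 + €4,227,670 = €4,296,370
Enhancement: 80% of €4,296,370 = €3,437,096
Enhanced fine: €4,296,370 + €3,437,096 = €7,733,466
Cap at €17,066,500: €7,733,466 is within the cap, no reduction.

€7,733,466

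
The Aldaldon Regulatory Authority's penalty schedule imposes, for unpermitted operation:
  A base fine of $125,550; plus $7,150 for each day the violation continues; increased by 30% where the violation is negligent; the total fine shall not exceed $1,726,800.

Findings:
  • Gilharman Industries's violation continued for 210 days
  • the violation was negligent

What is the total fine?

Civil penalty: $1,726,800

Per-day component: 210 × $7,150 = $1,501,500
Base plus per-day: $125,550 + $1,501,500 = $1,627,050
Enhancement: 30% of $1,627,050 = $488,115
Enhanced fine: $1,627,050 + $488,115 = $2,115,165
Cap at $1,726,800: $2,115,165 exceeds the cap → $1,726,800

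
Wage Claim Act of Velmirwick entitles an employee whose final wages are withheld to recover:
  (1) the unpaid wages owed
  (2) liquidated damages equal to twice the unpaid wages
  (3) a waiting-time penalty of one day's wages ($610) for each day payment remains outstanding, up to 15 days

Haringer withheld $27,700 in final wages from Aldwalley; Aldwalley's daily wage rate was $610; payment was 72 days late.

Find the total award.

$92,250

Doubled: 2 × $27,700 = $55,400
Penalty days: min(72, 15) = 15
Waiting-time penalty: 15 × $610 = $9,150
Total award: $27,700 + $55,400 + $9,150 = $92,250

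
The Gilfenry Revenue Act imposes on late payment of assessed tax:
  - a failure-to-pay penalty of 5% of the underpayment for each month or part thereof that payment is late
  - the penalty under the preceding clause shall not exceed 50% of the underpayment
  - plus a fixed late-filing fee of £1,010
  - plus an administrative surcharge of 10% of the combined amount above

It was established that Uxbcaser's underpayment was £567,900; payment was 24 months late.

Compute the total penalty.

£313,456

Accrued rate: 5% × 24 = 120%, capped at 50% → 50%
Failure-to-pay penalty: 50% of £567,900 = £283,950
Penalty before surcharge: £283,950 + £1,010 = £284,960
Administrative surcharge: 10% of £284,960 = £28,496
Total penalty: £284,960 + £28,496 = £313,456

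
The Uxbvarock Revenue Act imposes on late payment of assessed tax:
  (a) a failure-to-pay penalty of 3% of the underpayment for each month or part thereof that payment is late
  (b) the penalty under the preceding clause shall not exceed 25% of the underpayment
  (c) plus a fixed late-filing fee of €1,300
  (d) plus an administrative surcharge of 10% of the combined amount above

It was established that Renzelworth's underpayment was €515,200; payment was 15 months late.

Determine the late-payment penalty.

Accrued rate: 3% × 15 = 45%, capped at 25% → 25%
Failure-to-pay penalty: 25% of €515,200 = €128,800
Penalty before surcharge: €128,800 + €1,300 = €130,100
Administrative surcharge: 10% of €130,100 = €13,010
Total penalty: €130,100 + €13,010 = €143,110

€143,110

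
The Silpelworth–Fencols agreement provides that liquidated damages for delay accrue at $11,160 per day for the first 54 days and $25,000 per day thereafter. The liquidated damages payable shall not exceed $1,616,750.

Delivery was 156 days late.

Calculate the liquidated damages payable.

$1,616,750

First 54 days: 54 × $11,160 = $602,640
Remaining days: (156 − 54) × $25,000 = $2,550,000
Accrued per-day damages: $602,640 + $2,550,000 = $3,152,640
Cap at $1,616,750: $3,152,640 exceeds the cap → $1,616,750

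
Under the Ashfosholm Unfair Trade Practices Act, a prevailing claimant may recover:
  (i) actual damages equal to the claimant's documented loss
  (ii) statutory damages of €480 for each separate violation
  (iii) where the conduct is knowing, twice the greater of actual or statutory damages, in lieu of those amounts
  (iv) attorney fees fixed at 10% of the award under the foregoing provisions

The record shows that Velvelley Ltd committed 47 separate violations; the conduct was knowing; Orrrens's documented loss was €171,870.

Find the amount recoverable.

Statutory damages: 47 × €480 = €22,560
Greater of actual damages (€171,870) or statutory damages (€22,560): €171,870
Doubled: 2 × €171,870 = €343,740
Attorney fees: 10% of €343,740 = €34,374
Total recovery: €343,740 + €34,374 = €378,114

Total recovery: €378,114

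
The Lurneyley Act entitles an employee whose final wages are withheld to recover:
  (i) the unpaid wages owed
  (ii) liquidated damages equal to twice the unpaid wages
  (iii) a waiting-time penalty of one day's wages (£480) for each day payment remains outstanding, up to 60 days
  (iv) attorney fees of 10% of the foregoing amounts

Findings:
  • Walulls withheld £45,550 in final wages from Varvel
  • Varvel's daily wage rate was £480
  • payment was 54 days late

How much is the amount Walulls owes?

£178,827

Doubled: 2 × £45,550 = £91,100
Penalty days: min(54, 60) = 54
Waiting-time penalty: 54 × £480 = £25,920
Subtotal: £45,550 + £91,100 + £25,920 = £162,570
Attorney fees: 10% of £162,570 = £16,257
Total award: £162,570 + £16,257 = £178,827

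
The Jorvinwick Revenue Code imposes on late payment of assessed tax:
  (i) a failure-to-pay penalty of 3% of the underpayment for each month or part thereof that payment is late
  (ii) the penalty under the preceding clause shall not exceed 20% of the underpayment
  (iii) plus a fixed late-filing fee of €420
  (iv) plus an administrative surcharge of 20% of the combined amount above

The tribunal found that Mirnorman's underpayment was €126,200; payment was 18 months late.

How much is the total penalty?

Accrued rate: 3% × 18 = 54%, capped at 20% → 20%
Failure-to-pay penalty: 20% of €126,200 = €25,240
Penalty before surcharge: €25,240 + €420 = €25,660
Administrative surcharge: 20% of €25,660 = €5,132
Total penalty: €25,660 + €5,132 = €30,792

€30,792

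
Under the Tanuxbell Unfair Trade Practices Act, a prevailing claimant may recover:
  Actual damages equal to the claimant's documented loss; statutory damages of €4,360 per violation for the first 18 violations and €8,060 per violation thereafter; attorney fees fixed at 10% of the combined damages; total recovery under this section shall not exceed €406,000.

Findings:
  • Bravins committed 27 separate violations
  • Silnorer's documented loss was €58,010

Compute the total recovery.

First 18 violations: 18 × €4,360 = €78,480
Remaining violations: (27 − 18) × €8,060 = €72,540
Statutory damages: €78,480 + €72,540 = €151,020
Combined damages: €58,010 + €151,020 = €209,030
Attorney fees: 10% of €209,030 = €20,903
Total before cap: €209,030 + €20,903 = €229,933
Cap at €406,000: €229,933 is within the cap, no reduction.

Total recovery: €229,933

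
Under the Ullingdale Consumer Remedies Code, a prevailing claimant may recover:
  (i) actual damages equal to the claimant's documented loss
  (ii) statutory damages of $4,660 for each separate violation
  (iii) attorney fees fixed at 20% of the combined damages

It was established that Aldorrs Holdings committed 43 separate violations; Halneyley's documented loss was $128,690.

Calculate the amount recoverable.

Statutory damages: 43 × $4,660 = $200,380
Combined damages: $128,690 + $200,380 = $329,070
Attorney fees: 20% of $329,070 = $65,814
Total recovery: $329,070 + $65,814 = $394,884

$394,884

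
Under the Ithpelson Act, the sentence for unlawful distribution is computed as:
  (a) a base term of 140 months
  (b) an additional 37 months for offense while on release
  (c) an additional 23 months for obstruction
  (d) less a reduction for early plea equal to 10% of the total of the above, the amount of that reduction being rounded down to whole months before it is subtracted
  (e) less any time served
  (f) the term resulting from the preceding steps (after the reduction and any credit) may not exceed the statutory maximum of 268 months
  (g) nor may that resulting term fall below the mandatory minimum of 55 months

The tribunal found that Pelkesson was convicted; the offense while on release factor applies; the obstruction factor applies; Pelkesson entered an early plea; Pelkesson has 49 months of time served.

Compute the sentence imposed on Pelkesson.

131 months

Offense while on release enhancement: +37 months
Obstruction enhancement: +23 months
Adjusted term: 140 months + 37 months + 23 months = 200 months
Early plea reduction: 10% of 200 months = 20 months (rounded down)
After reduction: 200 − 20 = 180 months
Less time served: 180 months − 49 months = 131 months
Cap at 268 months: 131 months is within the cap, no reduction.
Minimum 55 months: 131 months meets the minimum, no increase.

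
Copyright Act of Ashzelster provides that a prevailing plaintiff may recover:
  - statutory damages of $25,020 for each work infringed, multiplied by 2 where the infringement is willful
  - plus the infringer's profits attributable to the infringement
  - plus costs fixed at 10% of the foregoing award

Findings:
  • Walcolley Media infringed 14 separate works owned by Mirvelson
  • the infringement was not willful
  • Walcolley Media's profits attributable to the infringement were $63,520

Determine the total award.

$455,180

Statutory damages: 14 × $25,020 = $350,280
Infringement not willful: no ×2 enhancement.
Combined award: $350,280 + $63,520 = $413,800
Costs: 10% of $413,800 = $41,380
Award plus costs: $413,800 + $41,380 = $455,180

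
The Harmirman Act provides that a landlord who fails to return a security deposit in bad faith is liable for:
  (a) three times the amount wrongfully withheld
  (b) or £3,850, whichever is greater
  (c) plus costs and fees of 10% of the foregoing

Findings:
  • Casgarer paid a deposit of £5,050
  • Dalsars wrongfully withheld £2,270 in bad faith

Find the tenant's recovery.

Trebled: 3 × £2,270 = £6,810
Minimum £3,850: £6,810 meets the minimum, no increase.
Costs and fees: 10% of £6,810 = £681
Total recovery: £6,810 + £681 = £7,491

£7,491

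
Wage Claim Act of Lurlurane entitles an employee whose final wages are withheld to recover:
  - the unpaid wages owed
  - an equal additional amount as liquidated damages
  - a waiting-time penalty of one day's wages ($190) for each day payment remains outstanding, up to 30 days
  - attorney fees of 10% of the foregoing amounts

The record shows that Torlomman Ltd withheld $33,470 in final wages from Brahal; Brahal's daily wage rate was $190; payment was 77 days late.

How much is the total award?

$79,904

Liquidated damages (equal amount): $33,470
Penalty days: min(77, 30) = 30
Waiting-time penalty: 30 × $190 = $5,700
Subtotal: $33,470 + $33,470 + $5,700 = $72,640
Attorney fees: 10% of $72,640 = $7,264
Total award: $72,640 + $7,264 = $79,904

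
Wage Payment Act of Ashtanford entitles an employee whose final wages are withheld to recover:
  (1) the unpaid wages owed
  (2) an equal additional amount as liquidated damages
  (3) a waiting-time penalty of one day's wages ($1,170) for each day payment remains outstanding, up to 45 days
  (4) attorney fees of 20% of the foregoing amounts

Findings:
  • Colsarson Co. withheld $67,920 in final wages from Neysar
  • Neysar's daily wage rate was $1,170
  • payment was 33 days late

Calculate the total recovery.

$209,340

Liquidated damages (equal amount): $67,920
Penalty days: min(33, 45) = 33
Waiting-time penalty: 33 × $1,170 = $38,610
Subtotal: $67,920 + $67,920 + $38,610 = $174,450
Attorney fees: 20% of $174,450 = $34,890
Total award: $174,450 + $34,890 = $209,340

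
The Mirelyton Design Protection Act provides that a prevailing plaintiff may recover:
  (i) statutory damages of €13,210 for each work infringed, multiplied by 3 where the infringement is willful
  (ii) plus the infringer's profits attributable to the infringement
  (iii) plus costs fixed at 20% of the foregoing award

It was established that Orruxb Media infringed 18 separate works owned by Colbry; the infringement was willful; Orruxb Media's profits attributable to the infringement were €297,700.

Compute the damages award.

€1,213,248

Statutory damages: 18 × €13,210 = €237,780
Trebled: 3 × €237,780 = €713,340
Combined award: €713,340 + €297,700 = €1,011,040
Costs: 20% of €1,011,040 = €202,208
Award plus costs: €1,011,040 + €202,208 = €1,213,248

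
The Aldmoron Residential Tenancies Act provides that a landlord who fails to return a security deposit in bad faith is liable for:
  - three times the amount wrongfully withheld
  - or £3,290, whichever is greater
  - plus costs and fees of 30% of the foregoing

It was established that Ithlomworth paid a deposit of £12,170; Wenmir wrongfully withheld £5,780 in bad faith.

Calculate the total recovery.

Trebled: 3 × £5,780 = £17,340
Minimum £3,290: £17,340 meets the minimum, no increase.
Costs and fees: 30% of £17,340 = £5,202
Total recovery: £17,340 + £5,202 = £22,542

£22,542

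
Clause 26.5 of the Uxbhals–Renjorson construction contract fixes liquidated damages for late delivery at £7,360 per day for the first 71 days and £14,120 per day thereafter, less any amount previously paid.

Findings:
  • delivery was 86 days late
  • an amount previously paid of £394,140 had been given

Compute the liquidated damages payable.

First 71 days: 71 × £7,360 = £522,560
Remaining days: (86 − 71) × £14,120 = £211,800
Accrued per-day damages: £522,560 + £211,800 = £734,360
Less amount previously paid: £734,360 − £394,140 = £340,220

£340,220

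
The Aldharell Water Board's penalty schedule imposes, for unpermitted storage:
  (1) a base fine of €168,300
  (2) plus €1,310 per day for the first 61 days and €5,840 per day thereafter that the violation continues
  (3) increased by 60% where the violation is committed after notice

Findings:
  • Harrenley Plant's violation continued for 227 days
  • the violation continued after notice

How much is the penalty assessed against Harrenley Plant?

Civil penalty: €1,948,240

First 61 days: 61 × €1,310 = €79,910
Remaining days: (227 − 61) × €5,840 = €969,440
Per-day component: €79,910 + €969,440 = €1,049,350
Base plus per-day: €168,300 + €1,049,350 = €1,217,650
Enhancement: 60% of €1,217,650 = €730,590
Enhanced fine: €1,217,650 + €730,590 = €1,948,240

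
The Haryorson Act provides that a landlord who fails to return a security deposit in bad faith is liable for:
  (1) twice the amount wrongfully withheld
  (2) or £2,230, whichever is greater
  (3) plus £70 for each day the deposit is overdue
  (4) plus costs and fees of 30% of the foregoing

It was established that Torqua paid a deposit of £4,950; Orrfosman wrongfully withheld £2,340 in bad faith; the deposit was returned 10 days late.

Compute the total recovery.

£6,994

Doubled: 2 × £2,340 = £4,680
Minimum £2,230: £4,680 meets the minimum, no increase.
Late-return penalty: 10 × £70 = £700
Damages plus late penalty: £4,680 + £700 = £5,380
Costs and fees: 30% of £5,380 = £1,614
Total recovery: £5,380 + £1,614 = £6,994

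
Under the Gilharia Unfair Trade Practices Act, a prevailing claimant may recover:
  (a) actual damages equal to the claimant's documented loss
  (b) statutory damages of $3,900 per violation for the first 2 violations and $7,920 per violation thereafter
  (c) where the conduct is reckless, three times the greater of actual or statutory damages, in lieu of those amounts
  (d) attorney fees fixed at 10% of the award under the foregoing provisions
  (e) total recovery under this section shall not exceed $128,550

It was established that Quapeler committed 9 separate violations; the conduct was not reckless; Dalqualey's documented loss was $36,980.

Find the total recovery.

First 2 violations: 2 × $3,900 = $7,800
Remaining violations: (9 − 2) × $7,920 = $55,440
Statutory damages: $7,800 + $55,440 = $63,240
Conduct not reckless: the in-lieu enhancement does not apply.
Actual plus statutory damages: $36,980 + $63,240 = $100,220
Attorney fees: 10% of $100,220 = $10,022
Total before cap: $100,220 + $10,022 = $110,242
Cap at $128,550: $110,242 is within the cap, no reduction.

$110,242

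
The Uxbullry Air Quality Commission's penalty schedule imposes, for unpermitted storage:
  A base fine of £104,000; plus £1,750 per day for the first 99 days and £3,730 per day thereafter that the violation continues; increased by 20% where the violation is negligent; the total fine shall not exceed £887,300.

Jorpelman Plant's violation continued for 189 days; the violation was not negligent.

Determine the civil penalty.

First 99 days: 99 × £1,750 = £173,250
Remaining days: (189 − 99) × £3,730 = £335,700
Per-day component: £173,250 + £335,700 = £508,950
Base plus per-day: £104,000 + £508,950 = £612,950
The violation was not negligent: no 20% increase.
Cap at £887,300: £612,950 is within the cap, no reduction.

£612,950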